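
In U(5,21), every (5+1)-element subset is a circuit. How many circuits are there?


In U(5,21), circuits are the (6)-element subsets.
Any set of 6 elements is dependent, and removing any one element gives
an independent set of size 5, so it is a minimal dependent set.
Number of circuits = C(21,6) = 54264.

54264


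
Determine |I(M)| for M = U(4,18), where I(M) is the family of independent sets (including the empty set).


Independent sets of U(4,18) are all subsets of size <= 4.
Count = C(18,0) + C(18,1) + C(18,2) + C(18,3) + C(18,4)
     = 1 + 18 + 153 + 816 + 3060
     = 4048.

4048


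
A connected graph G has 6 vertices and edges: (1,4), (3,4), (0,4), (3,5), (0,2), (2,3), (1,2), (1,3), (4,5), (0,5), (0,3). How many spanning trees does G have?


By Kirchhoff's matrix tree theorem, the number of spanning trees equals
the determinant of any cofactor of the Laplacian matrix L.
G has 6 vertices and 11 edges.
Computing the (5 x 5) cofactor determinant gives 209.

209


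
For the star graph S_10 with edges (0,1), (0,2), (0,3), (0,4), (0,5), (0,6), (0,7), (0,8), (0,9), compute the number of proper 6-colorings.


P(tree, k) = k * (k-1)^(9) for any tree on 10 vertices.
P(6) = 6 * 5^9 = 6 * 1953125 = 11718750.

11718750


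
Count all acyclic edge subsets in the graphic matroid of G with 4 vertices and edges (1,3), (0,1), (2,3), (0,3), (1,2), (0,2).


An independent set in a graphic matroid is an acyclic edge subset.
G has 4 vertices and 6 edges.
Enumerate all 2^6 = 64 subsets, checking for acyclicity.
Total independent sets = 38.

38


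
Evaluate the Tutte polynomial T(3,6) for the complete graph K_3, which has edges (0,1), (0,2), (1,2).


T(K_3; x,y) = x^2 + x + y.
T(3,6) = 9 + 3 + 6 = 18.

18


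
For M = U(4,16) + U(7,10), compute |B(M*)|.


(M1+M2)* = M1* + M2*.
M1* = U(12,16), bases: C(16,12) = 1820.
M2* = U(3,10), bases: C(10,3) = 120.
|B(M*)| = 1820 * 120 = 218400.

218400


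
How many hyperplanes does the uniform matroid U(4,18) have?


Hyperplanes of U(4,18) are flats of rank 3.
In a uniform matroid, these are exactly the (3)-element subsets.
Count = C(18,3) = (18 * 17 * 16) / (1 * 2 * 3) = 816.

816


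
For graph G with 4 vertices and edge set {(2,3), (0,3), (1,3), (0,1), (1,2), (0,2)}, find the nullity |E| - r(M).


Cycle rank (nullity) = |E| - r(M) = |E| - (|V| - c).
|E| = 6, |V| = 4, c = 1.
Nullity = 6 - (4 - 1) = 6 - 3 = 3.

3


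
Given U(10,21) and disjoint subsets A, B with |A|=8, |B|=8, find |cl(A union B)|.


|A union B| = 8 + 8 = 16 (disjoint).
In U(10,21), cl(S) = S if |S| < 10, else cl(S) = E.
Since 16 >= 10, cl(A union B) = E.
|cl(A union B)| = 21.

21


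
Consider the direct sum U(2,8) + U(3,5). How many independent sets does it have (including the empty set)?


For a direct sum, |I(M1+M2)| = |I(M1)| * |I(M2)|.
|I(U(2,8))| = sum C(8,k) for k=0..2 = 37.
|I(U(3,5))| = sum C(5,k) for k=0..3 = 26.
Total = 37 * 26 = 962.

962


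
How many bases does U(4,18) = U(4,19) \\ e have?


Deleting e from U(4,19) gives U(4,18) since n > r.
Bases of U(4,18) = C(18,4) = 18! / (4! * 14!) = 3060.

3060


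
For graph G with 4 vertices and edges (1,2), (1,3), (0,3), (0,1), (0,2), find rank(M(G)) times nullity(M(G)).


r(M) = |V| - c = 4 - 1 = 3.
nullity = |E| - r(M) = 5 - 3 = 2.
Product = 3 * 2 = 6.

6


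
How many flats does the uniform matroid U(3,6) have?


Flats of U(3,6): every subset of size < 3 is a flat, plus E itself.
Count = C(6,0) + C(6,1) + C(6,2) + 1
     = 1 + 6 + 15 + 1
     = 23.

23


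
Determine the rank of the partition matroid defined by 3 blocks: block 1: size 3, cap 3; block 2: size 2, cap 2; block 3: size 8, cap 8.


Rank of a partition matroid = sum of min(|Si|, ci) for each block.
= min(3,3) + min(2,2) + min(8,8)
= 3 + 2 + 8
= 13.

13


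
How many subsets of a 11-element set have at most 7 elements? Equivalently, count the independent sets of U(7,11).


Independent sets of U(7,11) are all subsets of size <= 7.
Count = (11 choose 0) + (11 choose 1) + (11 choose 2) + (11 choose 3) + (11 choose 4) + (11 choose 5) + (11 choose 6) + (11 choose 7)
     = 1 + 11 + 55 + 165 + 330 + 462 + 462 + 330
     = 1816.

1816


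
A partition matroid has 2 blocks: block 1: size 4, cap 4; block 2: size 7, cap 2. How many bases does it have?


A basis picks exactly ci elements from block i.
Number of bases = product of C(|Si|, ci).
= C(4,4) * C(7,2)
= 1 * 21
= 21.

21


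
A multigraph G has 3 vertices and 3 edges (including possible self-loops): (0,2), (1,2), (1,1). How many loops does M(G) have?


In a graphic matroid, a loop is a self-loop edge (u,u) with rank 0.
Examining all 3 edges for self-loops...
Self-loops found: (1,1)
Number of loops = 1.

1


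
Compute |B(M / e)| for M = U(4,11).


Contracting e from U(4,11) gives U(3,10).
Bases of U(3,10) = C(10,3) = (10 * 9 * 8) / (1 * 2 * 3) = 120.

120


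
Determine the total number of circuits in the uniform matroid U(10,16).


In U(10,16), circuits are the (11)-element subsets.
Any set of 11 elements is dependent, and removing any one element gives
an independent set of size 10, so it is a minimal dependent set.
Number of circuits = C(16,11) = 16! / (11! * 5!) = 4368.

4368


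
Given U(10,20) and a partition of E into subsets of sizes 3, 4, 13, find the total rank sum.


r(Ai) = min(|Ai|, 10) for each part.
Sum = min(3,10) + min(4,10) + min(13,10)
    = 3 + 4 + 10
    = 17.

17


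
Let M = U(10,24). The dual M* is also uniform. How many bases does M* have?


The dual of U(r,n) is U(n-r, n) = U(14,24).
Bases of U(14,24) are all (14)-element subsets.
|B(M*)| = C(24,14) = 1961256.

1961256


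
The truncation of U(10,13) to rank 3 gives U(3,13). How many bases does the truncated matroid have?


Truncating U(10,13) to rank 3 gives U(3,13).
Bases of U(3,13) are all 3-element subsets of 13 elements.
Number of bases = C(13,3) = (13 * 12 * 11) / (1 * 2 * 3) = 286.

286


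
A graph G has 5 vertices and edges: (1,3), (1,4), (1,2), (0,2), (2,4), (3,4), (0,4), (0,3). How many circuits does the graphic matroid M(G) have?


A circuit in a graphic matroid = edge set of a simple cycle.
G has 5 vertices and 8 edges.
Enumerating all minimal edge subsets forming cycles...
Total circuits found: 13.

13


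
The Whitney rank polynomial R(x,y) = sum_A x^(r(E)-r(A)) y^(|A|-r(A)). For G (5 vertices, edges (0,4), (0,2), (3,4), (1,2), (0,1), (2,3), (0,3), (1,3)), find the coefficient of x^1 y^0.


R(x,y) = sum over A in 2^E of x^(r(E)-r(A)) * y^(|A|-r(A)).
G has 5 vertices, 8 edges. r(E) = 4.
Enumerate all 2^8 = 256 subsets.
Count subsets with r(E)-r(A)=1 and |A|-r(A)=0: 51.

51


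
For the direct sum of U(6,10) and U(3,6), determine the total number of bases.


Bases of a direct sum M1 + M2: |B| = |B(M1)| * |B(M2)|.
|B(U(6,10))| = C(10,6) = 210.
|B(U(3,6))| = C(6,3) = 20.
Total bases = 210 * 20 = 4200.

4200


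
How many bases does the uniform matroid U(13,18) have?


Bases of U(13,18) are all 13-element subsets of the 18-element ground set.
Number of bases = C(18,13).
(18 choose 13) = 8568.

8568


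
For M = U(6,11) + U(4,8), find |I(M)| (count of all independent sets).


For a direct sum, |I(M1+M2)| = |I(M1)| * |I(M2)|.
|I(U(6,11))| = sum C(11,k) for k=0..6 = 1486.
|I(U(4,8))| = sum C(8,k) for k=0..4 = 163.
Total = 1486 * 163 = 242218.

242218


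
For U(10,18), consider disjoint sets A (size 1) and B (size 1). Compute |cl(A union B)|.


|A union B| = 1 + 1 = 2 (disjoint).
In U(10,18), cl(S) = S if |S| < 10, else cl(S) = E.
Since 2 < 10, cl(A union B) = A union B.
|cl(A union B)| = 2.

2


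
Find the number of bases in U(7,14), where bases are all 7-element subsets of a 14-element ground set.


Bases of U(7,14) are all 7-element subsets of the 14-element ground set.
Number of bases = C(14,7).
C(14,7) = 14! / (7! * 7!) = 3432.

3432


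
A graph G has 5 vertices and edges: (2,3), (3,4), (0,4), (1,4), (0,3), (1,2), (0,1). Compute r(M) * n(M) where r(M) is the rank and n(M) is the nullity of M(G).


r(M) = |V| - c = 5 - 1 = 4.
nullity = |E| - r(M) = 7 - 4 = 3.
Product = 4 * 3 = 12.

12


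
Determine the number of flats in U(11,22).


Flats of U(11,22): every subset of size < 11 is a flat, plus E itself.
Count = (22 choose 0) + (22 choose 1) + (22 choose 2) + (22 choose 3) + (22 choose 4) + (22 choose 5) + (22 choose 6) + (22 choose 7) + (22 choose 8) + (22 choose 9) + (22 choose 10) + 1
     = 1 + 22 + 231 + 1540 + 7315 + 26334 + 74613 + 170544 + 319770 + 497420 + 646646 + 1
     = 1744437.

1744437


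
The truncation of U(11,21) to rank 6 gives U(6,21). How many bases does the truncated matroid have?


Truncating U(11,21) to rank 6 gives U(6,21).
Bases of U(6,21) are all 6-element subsets of 21 elements.
Number of bases = (21 choose 6) = 54264.

54264


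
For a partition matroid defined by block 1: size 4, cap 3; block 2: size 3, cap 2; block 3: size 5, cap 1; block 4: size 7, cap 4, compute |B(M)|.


A basis picks exactly ci elements from block i.
Number of bases = product of C(|Si|, ci).
= C(4,3) * C(3,2) * C(5,1) * C(7,4)
= 4 * 3 * 5 * 35
= 2100.

2100


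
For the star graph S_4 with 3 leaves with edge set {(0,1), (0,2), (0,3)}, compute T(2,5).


A star on 4 vertices is a tree with 3 edges.
T(x,y) = x^(3) for any tree.
T(2,5) = 2^3 = 8.

8


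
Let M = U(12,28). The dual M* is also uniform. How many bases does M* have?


The dual of U(r,n) is U(n-r, n) = U(16,28).
Bases of U(16,28) are all (16)-element subsets.
|B(M*)| = (28 choose 16) = 30421755.

30421755


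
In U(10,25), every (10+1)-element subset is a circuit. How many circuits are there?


In U(10,25), circuits are the (11)-element subsets.
Any set of 11 elements is dependent, and removing any one element gives
an independent set of size 10, so it is a minimal dependent set.
Number of circuits = (25 choose 11) = 4457400.

4457400


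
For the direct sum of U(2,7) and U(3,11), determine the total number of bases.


Bases of a direct sum M1 + M2: |B| = |B(M1)| * |B(M2)|.
|B(U(2,7))| = C(7,2) = 21.
|B(U(3,11))| = C(11,3) = 165.
Total bases = 21 * 165 = 3465.

3465


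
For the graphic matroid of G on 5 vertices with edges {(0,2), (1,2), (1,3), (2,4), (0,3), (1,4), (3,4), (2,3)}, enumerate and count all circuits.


A circuit in a graphic matroid = edge set of a simple cycle.
G has 5 vertices and 8 edges.
Enumerating all minimal edge subsets forming cycles...
Total circuits found: 12.

12


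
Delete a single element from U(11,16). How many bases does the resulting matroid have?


Deleting e from U(11,16) gives U(11,15) since n > r.
Bases of U(11,15) = C(15,11) = 15! / (11! * 4!) = 1365.

1365


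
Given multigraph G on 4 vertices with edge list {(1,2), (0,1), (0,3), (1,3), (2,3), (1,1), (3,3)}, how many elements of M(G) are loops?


In a graphic matroid, a loop is a self-loop edge (u,u) with rank 0.
Examining all 7 edges for self-loops...
Self-loops found: (1,1), (3,3)
Number of loops = 2.

2


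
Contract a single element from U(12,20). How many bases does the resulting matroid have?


Contracting e from U(12,20) gives U(11,19).
Bases of U(11,19) = C(19,11) = 19! / (11! * 8!) = 75582.

75582


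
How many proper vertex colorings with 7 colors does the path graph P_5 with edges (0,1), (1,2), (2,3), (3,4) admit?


P(P_5, k) = k * (k-1)^(4).
P(7) = 7 * 6^4 = 7 * 1296 = 9072.

9072


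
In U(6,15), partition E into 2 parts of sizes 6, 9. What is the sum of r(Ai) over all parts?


r(Ai) = min(|Ai|, 6) for each part.
Sum = min(6,6) + min(9,6)
    = 6 + 6
    = 12.

12


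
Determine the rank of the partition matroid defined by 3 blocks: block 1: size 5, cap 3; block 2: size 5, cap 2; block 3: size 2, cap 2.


Rank of a partition matroid = sum of min(|Si|, ci) for each block.
= min(5,3) + min(5,2) + min(2,2)
= 3 + 2 + 2
= 7.

7


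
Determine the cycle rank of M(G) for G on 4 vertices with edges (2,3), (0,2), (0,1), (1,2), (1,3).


Cycle rank (nullity) = |E| - r(M) = |E| - (|V| - c).
|E| = 5, |V| = 4, c = 1.
Nullity = 5 - (4 - 1) = 5 - 3 = 2.

2


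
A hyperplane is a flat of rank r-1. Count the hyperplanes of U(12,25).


Hyperplanes of U(12,25) are flats of rank 11.
In a uniform matroid, these are exactly the (11)-element subsets.
Count = (25 choose 11) = 4457400.

4457400


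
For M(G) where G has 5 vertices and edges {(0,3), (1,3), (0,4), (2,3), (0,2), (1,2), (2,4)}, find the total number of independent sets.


An independent set in a graphic matroid is an acyclic edge subset.
G has 5 vertices and 7 edges.
Enumerate all 2^7 = 128 subsets, checking for acyclicity.
Total independent sets = 82.

82


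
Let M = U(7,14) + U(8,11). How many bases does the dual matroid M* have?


(M1+M2)* = M1* + M2*.
M1* = U(7,14), bases: C(14,7) = 3432.
M2* = U(3,11), bases: C(11,3) = 165.
|B(M*)| = 3432 * 165 = 566280.

566280


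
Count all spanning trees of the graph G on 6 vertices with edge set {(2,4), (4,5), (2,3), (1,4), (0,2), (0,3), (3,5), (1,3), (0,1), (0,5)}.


By Kirchhoff's matrix tree theorem, the number of spanning trees equals
the determinant of any cofactor of the Laplacian matrix L.
G has 6 vertices and 10 edges.
Computing the (5 x 5) cofactor determinant gives 135.

135


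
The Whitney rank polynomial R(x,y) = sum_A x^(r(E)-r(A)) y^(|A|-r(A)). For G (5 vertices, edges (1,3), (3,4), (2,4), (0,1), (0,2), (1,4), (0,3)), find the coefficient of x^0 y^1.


R(x,y) = sum over A in 2^E of x^(r(E)-r(A)) * y^(|A|-r(A)).
G has 5 vertices, 7 edges. r(E) = 4.
Enumerate all 2^7 = 128 subsets.
Count subsets with r(E)-r(A)=0 and |A|-r(A)=1: 20.

20


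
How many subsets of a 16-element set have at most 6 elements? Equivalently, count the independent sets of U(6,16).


Independent sets of U(6,16) are all subsets of size <= 6.
Count = C(16,0) + C(16,1) + C(16,2) + C(16,3) + C(16,4) + C(16,5) + C(16,6)
     = 1 + 16 + 120 + 560 + 1820 + 4368 + 8008
     = 14893.

14893


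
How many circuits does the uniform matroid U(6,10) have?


In U(6,10), circuits are the (7)-element subsets.
Any set of 7 elements is dependent, and removing any one element gives
an independent set of size 6, so it is a minimal dependent set.
Number of circuits = C(10,7) = 120.

120


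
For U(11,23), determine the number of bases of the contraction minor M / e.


Contracting e from U(11,23) gives U(10,22).
Bases of U(10,22) = (22 choose 10) = 646646.

646646


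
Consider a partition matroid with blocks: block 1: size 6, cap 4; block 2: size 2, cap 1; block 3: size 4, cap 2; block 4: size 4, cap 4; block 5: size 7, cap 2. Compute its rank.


Rank of a partition matroid = sum of min(|Si|, ci) for each block.
= min(6,4) + min(2,1) + min(4,2) + min(4,4) + min(7,2)
= 4 + 1 + 2 + 4 + 2
= 13.

13


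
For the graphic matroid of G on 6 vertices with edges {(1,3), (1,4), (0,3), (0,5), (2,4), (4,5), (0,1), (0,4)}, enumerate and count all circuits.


A circuit in a graphic matroid = edge set of a simple cycle.
G has 6 vertices and 8 edges.
Enumerating all minimal edge subsets forming cycles...
Total circuits found: 6.

6


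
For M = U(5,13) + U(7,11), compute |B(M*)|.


(M1+M2)* = M1* + M2*.
M1* = U(8,13), bases: C(13,8) = 1287.
M2* = U(4,11), bases: C(11,4) = 330.
|B(M*)| = 1287 * 330 = 424710.

424710


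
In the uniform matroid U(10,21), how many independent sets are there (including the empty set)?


Independent sets of U(10,21) are all subsets of size <= 10.
Count = C(21,0) + C(21,1) + C(21,2) + C(21,3) + C(21,4) + C(21,5) + C(21,6) + C(21,7) + C(21,8) + C(21,9) + C(21,10)
     = 1 + 21 + 210 + 1330 + 5985 + 20349 + 54264 + 116280 + 203490 + 293930 + 352716
     = 1048576.

1048576


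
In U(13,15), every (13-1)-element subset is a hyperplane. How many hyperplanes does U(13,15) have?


Hyperplanes of U(13,15) are flats of rank 12.
In a uniform matroid, these are exactly the (12)-element subsets.
Count = C(15,12) = 15! / (12! * 3!) = 455.

455


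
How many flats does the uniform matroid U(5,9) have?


Flats of U(5,9): every subset of size < 5 is a flat, plus E itself.
Count = C(9,0) + C(9,1) + C(9,2) + C(9,3) + C(9,4) + 1
     = 1 + 9 + 36 + 84 + 126 + 1
     = 257.

257


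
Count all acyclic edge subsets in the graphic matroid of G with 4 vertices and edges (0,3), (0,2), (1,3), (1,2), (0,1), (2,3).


An independent set in a graphic matroid is an acyclic edge subset.
G has 4 vertices and 6 edges.
Enumerate all 2^6 = 64 subsets, checking for acyclicity.
Total independent sets = 38.

38


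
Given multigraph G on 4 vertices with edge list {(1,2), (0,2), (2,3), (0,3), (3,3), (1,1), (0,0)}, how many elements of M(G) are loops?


In a graphic matroid, a loop is a self-loop edge (u,u) with rank 0.
Examining all 7 edges for self-loops...
Self-loops found: (3,3), (1,1), (0,0)
Number of loops = 3.

3


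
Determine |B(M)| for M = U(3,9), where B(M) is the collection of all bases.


Bases of U(3,9) are all 3-element subsets of the 9-element ground set.
Number of bases = C(9,3).
C(9,3) = 9! / (3! * 6!) = 84.

84


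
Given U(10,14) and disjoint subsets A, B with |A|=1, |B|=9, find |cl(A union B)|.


|A union B| = 1 + 9 = 10 (disjoint).
In U(10,14), cl(S) = S if |S| < 10, else cl(S) = E.
Since 10 >= 10, cl(A union B) = E.
|cl(A union B)| = 14.

14


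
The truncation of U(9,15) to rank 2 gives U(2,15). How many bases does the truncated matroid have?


Truncating U(9,15) to rank 2 gives U(2,15).
Bases of U(2,15) are all 2-element subsets of 15 elements.
Number of bases = C(15,2) = (15 * 14) / (1 * 2) = 105.

105


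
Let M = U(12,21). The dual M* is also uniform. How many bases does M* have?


The dual of U(r,n) is U(n-r, n) = U(9,21).
Bases of U(9,21) are all (9)-element subsets.
|B(M*)| = C(21,9) = 293930.

293930


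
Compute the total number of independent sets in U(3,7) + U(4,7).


For a direct sum, |I(M1+M2)| = |I(M1)| * |I(M2)|.
|I(U(3,7))| = sum C(7,k) for k=0..3 = 64.
|I(U(4,7))| = sum C(7,k) for k=0..4 = 99.
Total = 64 * 99 = 6336.

6336


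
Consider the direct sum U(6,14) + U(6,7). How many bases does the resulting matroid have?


Bases of a direct sum M1 + M2: |B| = |B(M1)| * |B(M2)|.
|B(U(6,14))| = C(14,6) = 3003.
|B(U(6,7))| = C(7,6) = 7.
Total bases = 3003 * 7 = 21021.

21021


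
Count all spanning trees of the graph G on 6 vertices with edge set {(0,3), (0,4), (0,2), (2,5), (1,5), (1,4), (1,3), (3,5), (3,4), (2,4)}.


By Kirchhoff's matrix tree theorem, the number of spanning trees equals
the determinant of any cofactor of the Laplacian matrix L.
G has 6 vertices and 10 edges.
Computing the (5 x 5) cofactor determinant gives 130.

130


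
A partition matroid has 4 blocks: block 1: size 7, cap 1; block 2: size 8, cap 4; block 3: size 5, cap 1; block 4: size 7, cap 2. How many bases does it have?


A basis picks exactly ci elements from block i.
Number of bases = product of C(|Si|, ci).
= C(7,1) * C(8,4) * C(5,1) * C(7,2)
= 7 * 70 * 5 * 21
= 51450.

51450


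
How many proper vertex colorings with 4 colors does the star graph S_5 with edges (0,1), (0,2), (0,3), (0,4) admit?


P(tree, k) = k * (k-1)^(4) for any tree on 5 vertices.
P(4) = 4 * 3^4 = 4 * 81 = 324.

324


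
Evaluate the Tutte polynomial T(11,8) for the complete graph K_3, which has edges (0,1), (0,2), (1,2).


T(K_3; x,y) = x^2 + x + y.
T(11,8) = 121 + 11 + 8 = 140.

140


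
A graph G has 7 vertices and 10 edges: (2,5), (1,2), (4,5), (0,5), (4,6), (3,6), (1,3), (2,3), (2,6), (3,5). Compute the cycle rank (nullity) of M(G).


Cycle rank (nullity) = |E| - r(M) = |E| - (|V| - c).
|E| = 10, |V| = 7, c = 1.
Nullity = 10 - (7 - 1) = 10 - 6 = 4.

4


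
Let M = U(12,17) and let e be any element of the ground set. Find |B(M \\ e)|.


Deleting e from U(12,17) gives U(12,16) since n > r.
Bases of U(12,16) = C(16,12) = 1820.

1820


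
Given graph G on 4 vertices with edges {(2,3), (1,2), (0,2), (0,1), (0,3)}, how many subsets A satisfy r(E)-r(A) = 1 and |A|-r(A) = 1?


R(x,y) = sum over A in 2^E of x^(r(E)-r(A)) * y^(|A|-r(A)).
G has 4 vertices, 5 edges. r(E) = 3.
Enumerate all 2^5 = 32 subsets.
Count subsets with r(E)-r(A)=1 and |A|-r(A)=1: 2.

2


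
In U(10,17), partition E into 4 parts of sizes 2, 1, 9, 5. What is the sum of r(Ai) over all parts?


r(Ai) = min(|Ai|, 10) for each part.
Sum = min(2,10) + min(1,10) + min(9,10) + min(5,10)
    = 2 + 1 + 9 + 5
    = 17.

17


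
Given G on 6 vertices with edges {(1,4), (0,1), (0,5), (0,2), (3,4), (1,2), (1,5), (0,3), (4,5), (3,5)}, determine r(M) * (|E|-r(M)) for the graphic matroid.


r(M) = |V| - c = 6 - 1 = 5.
nullity = |E| - r(M) = 10 - 5 = 5.
Product = 5 * 5 = 25.

25


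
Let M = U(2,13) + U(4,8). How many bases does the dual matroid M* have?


(M1+M2)* = M1* + M2*.
M1* = U(11,13), bases: C(13,11) = 78.
M2* = U(4,8), bases: C(8,4) = 70.
|B(M*)| = 78 * 70 = 5460.

5460


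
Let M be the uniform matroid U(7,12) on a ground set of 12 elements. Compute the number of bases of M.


Bases of U(7,12) are all 7-element subsets of the 12-element ground set.
Number of bases = C(12,7).
C(12,7) = 792.

792


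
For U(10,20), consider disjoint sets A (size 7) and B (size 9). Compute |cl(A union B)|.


|A union B| = 7 + 9 = 16 (disjoint).
In U(10,20), cl(S) = S if |S| < 10, else cl(S) = E.
Since 16 >= 10, cl(A union B) = E.
|cl(A union B)| = 20.

20


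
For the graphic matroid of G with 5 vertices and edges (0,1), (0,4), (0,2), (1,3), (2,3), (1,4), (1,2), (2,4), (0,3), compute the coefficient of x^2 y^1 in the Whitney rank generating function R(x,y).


R(x,y) = sum over A in 2^E of x^(r(E)-r(A)) * y^(|A|-r(A)).
G has 5 vertices, 9 edges. r(E) = 4.
Enumerate all 2^9 = 512 subsets.
Count subsets with r(E)-r(A)=2 and |A|-r(A)=1: 7.

7


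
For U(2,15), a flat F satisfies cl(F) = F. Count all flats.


Flats of U(2,15): every subset of size < 2 is a flat, plus E itself.
Count = (15 choose 0) + (15 choose 1) + 1
     = 1 + 15 + 1
     = 17.

17


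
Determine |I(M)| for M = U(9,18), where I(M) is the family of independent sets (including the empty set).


Independent sets of U(9,18) are all subsets of size <= 9.
Count = (18 choose 0) + (18 choose 1) + (18 choose 2) + (18 choose 3) + (18 choose 4) + (18 choose 5) + (18 choose 6) + (18 choose 7) + (18 choose 8) + (18 choose 9)
     = 1 + 18 + 153 + 816 + 3060 + 8568 + 18564 + 31824 + 43758 + 48620
     = 155382.

155382


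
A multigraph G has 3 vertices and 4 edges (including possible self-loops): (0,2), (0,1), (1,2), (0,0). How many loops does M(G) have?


In a graphic matroid, a loop is a self-loop edge (u,u) with rank 0.
Examining all 4 edges for self-loops...
Self-loops found: (0,0)
Number of loops = 1.

1


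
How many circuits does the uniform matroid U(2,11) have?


In U(2,11), circuits are the (3)-element subsets.
Any set of 3 elements is dependent, and removing any one element gives
an independent set of size 2, so it is a minimal dependent set.
Number of circuits = C(11,3) = (11 * 10 * 9) / (1 * 2 * 3) = 165.

165


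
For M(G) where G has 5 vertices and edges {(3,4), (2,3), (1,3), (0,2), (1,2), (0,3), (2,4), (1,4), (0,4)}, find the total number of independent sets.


An independent set in a graphic matroid is an acyclic edge subset.
G has 5 vertices and 9 edges.
Enumerate all 2^9 = 512 subsets, checking for acyclicity.
Total independent sets = 198.

198


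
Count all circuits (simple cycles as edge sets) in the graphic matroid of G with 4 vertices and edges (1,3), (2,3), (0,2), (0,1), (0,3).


A circuit in a graphic matroid = edge set of a simple cycle.
G has 4 vertices and 5 edges.
Enumerating all minimal edge subsets forming cycles...
Total circuits found: 3.

3


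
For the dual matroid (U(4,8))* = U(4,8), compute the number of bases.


The dual of U(r,n) is U(n-r, n) = U(4,8).
Bases of U(4,8) are all (4)-element subsets.
|B(M*)| = (8 choose 4) = 70.

70


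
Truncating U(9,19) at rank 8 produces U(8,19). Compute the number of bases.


Truncating U(9,19) to rank 8 gives U(8,19).
Bases of U(8,19) are all 8-element subsets of 19 elements.
Number of bases = C(19,8) = 19! / (8! * 11!) = 75582.

75582


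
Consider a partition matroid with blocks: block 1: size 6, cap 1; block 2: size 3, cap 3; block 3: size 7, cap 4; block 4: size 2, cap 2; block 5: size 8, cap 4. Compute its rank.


Rank of a partition matroid = sum of min(|Si|, ci) for each block.
= min(6,1) + min(3,3) + min(7,4) + min(2,2) + min(8,4)
= 1 + 3 + 4 + 2 + 4
= 14.

14


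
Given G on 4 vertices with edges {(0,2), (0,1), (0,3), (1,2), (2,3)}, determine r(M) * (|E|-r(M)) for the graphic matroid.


r(M) = |V| - c = 4 - 1 = 3.
nullity = |E| - r(M) = 5 - 3 = 2.
Product = 3 * 2 = 6.

6


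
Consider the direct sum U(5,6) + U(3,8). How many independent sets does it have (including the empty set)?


For a direct sum, |I(M1+M2)| = |I(M1)| * |I(M2)|.
|I(U(5,6))| = sum C(6,k) for k=0..5 = 63.
|I(U(3,8))| = sum C(8,k) for k=0..3 = 93.
Total = 63 * 93 = 5859.

5859


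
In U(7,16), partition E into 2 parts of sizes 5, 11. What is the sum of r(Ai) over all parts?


r(Ai) = min(|Ai|, 7) for each part.
Sum = min(5,7) + min(11,7)
    = 5 + 7
    = 12.

12


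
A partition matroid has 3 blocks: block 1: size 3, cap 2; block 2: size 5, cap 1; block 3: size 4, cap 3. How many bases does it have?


A basis picks exactly ci elements from block i.
Number of bases = product of C(|Si|, ci).
= C(3,2) * C(5,1) * C(4,3)
= 3 * 5 * 4
= 60.

60


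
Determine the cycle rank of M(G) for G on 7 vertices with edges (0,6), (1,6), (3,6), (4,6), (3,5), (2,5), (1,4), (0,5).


Cycle rank (nullity) = |E| - r(M) = |E| - (|V| - c).
|E| = 8, |V| = 7, c = 1.
Nullity = 8 - (7 - 1) = 8 - 6 = 2.

2


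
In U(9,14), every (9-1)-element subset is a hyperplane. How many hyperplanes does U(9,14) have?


Hyperplanes of U(9,14) are flats of rank 8.
In a uniform matroid, these are exactly the (8)-element subsets.
Count = C(14,8) = 14! / (8! * 6!) = 3003.

3003


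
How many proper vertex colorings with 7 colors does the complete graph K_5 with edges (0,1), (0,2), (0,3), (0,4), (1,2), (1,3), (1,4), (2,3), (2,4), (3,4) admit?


P(K_5, k) = k(k-1)(k-2)...(k-4).
P(7) = (7) * (6) * (5) * (4) * (3) = 2520.

2520


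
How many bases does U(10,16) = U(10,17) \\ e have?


Deleting e from U(10,17) gives U(10,16) since n > r.
Bases of U(10,16) = C(16,10) = 8008.

8008


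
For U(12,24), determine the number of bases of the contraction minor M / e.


Contracting e from U(12,24) gives U(11,23).
Bases of U(11,23) = C(23,11) = 1352078.

1352078


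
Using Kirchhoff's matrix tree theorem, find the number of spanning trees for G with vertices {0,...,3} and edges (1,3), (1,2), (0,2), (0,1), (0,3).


By Kirchhoff's matrix tree theorem, the number of spanning trees equals
the determinant of any cofactor of the Laplacian matrix L.
G has 4 vertices and 5 edges.
Computing the (3 x 3) cofactor determinant gives 8.

8


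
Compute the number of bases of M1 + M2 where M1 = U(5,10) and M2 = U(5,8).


Bases of a direct sum M1 + M2: |B| = |B(M1)| * |B(M2)|.
|B(U(5,10))| = C(10,5) = 252.
|B(U(5,8))| = C(8,5) = 56.
Total bases = 252 * 56 = 14112.

14112


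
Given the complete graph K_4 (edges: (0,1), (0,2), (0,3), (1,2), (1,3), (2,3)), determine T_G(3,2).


T(K_4; x,y) = x^3 + 3x^2 + 4xy + 2x + y^3 + 3y^2 + 2y.
Substituting x=3, y=2:
= 27 + 27 + 24 + 6 + 8 + 12 + 4
= 108.

108


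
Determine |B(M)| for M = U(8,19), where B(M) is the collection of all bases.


Bases of U(8,19) are all 8-element subsets of the 19-element ground set.
Number of bases = C(19,8).
C(19,8) = 19! / (8! * 11!) = 75582.

75582


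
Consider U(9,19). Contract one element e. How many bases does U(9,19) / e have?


Contracting e from U(9,19) gives U(8,18).
Bases of U(8,18) = (18 choose 8) = 43758.

43758


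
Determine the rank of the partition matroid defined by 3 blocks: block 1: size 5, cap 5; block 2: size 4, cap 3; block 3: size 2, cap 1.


Rank of a partition matroid = sum of min(|Si|, ci) for each block.
= min(5,5) + min(4,3) + min(2,1)
= 5 + 3 + 1
= 9.

9


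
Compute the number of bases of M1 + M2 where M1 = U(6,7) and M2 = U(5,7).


Bases of a direct sum M1 + M2: |B| = |B(M1)| * |B(M2)|.
|B(U(6,7))| = C(7,6) = 7.
|B(U(5,7))| = C(7,5) = 21.
Total bases = 7 * 21 = 147.

147


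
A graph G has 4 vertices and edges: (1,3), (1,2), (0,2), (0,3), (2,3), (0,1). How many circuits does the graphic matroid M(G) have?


A circuit in a graphic matroid = edge set of a simple cycle.
G has 4 vertices and 6 edges.
Enumerating all minimal edge subsets forming cycles...
Total circuits found: 7.

7


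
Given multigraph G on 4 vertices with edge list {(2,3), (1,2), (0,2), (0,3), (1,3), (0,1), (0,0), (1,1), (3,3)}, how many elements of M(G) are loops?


In a graphic matroid, a loop is a self-loop edge (u,u) with rank 0.
Examining all 9 edges for self-loops...
Self-loops found: (0,0), (1,1), (3,3)
Number of loops = 3.

3


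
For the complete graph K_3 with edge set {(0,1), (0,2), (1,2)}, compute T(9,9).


T(K_3; x,y) = x^2 + x + y.
T(9,9) = 81 + 9 + 9 = 99.

99


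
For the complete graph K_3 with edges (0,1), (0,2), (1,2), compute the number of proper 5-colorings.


P(K_3, k) = k(k-1)(k-2)...(k-2).
P(5) = (5) * (4) * (3) = 60.

60


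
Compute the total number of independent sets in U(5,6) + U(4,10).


For a direct sum, |I(M1+M2)| = |I(M1)| * |I(M2)|.
|I(U(5,6))| = sum C(6,k) for k=0..5 = 63.
|I(U(4,10))| = sum C(10,k) for k=0..4 = 386.
Total = 63 * 386 = 24318.

24318


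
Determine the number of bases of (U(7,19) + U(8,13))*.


(M1+M2)* = M1* + M2*.
M1* = U(12,19), bases: C(19,12) = 50388.
M2* = U(5,13), bases: C(13,5) = 1287.
|B(M*)| = 50388 * 1287 = 64849356.

64849356


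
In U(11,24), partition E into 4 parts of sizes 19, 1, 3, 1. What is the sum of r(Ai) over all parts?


r(Ai) = min(|Ai|, 11) for each part.
Sum = min(19,11) + min(1,11) + min(3,11) + min(1,11)
    = 11 + 1 + 3 + 1
    = 16.

16


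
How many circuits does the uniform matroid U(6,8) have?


In U(6,8), circuits are the (7)-element subsets.
Any set of 7 elements is dependent, and removing any one element gives
an independent set of size 6, so it is a minimal dependent set.
Number of circuits = C(8,7) = 8.

8


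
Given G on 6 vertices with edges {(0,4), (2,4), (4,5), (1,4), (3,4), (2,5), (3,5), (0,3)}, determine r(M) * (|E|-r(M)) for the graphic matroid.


r(M) = |V| - c = 6 - 1 = 5.
nullity = |E| - r(M) = 8 - 5 = 3.
Product = 5 * 3 = 15.

15


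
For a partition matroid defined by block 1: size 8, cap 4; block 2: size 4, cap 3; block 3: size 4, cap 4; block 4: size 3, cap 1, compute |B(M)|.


A basis picks exactly ci elements from block i.
Number of bases = product of C(|Si|, ci).
= C(8,4) * C(4,3) * C(4,4) * C(3,1)
= 70 * 4 * 1 * 3
= 840.

840


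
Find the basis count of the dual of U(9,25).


The dual of U(r,n) is U(n-r, n) = U(16,25).
Bases of U(16,25) are all (16)-element subsets.
|B(M*)| = (25 choose 16) = 2042975.

2042975


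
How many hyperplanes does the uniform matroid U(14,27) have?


Hyperplanes of U(14,27) are flats of rank 13.
In a uniform matroid, these are exactly the (13)-element subsets.
Count = C(27,13) = 20058300.

20058300


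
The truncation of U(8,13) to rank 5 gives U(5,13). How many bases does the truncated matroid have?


Truncating U(8,13) to rank 5 gives U(5,13).
Bases of U(5,13) are all 5-element subsets of 13 elements.
Number of bases = (13 choose 5) = 1287.

1287


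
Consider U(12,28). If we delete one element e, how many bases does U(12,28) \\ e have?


Deleting e from U(12,28) gives U(12,27) since n > r.
Bases of U(12,27) = C(27,12) = 27! / (12! * 15!) = 17383860.

17383860


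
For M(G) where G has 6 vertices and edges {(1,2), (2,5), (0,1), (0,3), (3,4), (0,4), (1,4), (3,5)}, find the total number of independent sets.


An independent set in a graphic matroid is an acyclic edge subset.
G has 6 vertices and 8 edges.
Enumerate all 2^8 = 256 subsets, checking for acyclicity.
Total independent sets = 182.

182


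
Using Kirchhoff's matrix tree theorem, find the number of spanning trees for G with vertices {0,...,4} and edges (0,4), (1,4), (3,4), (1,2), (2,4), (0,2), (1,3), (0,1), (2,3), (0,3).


By Kirchhoff's matrix tree theorem, the number of spanning trees equals
the determinant of any cofactor of the Laplacian matrix L.
G has 5 vertices and 10 edges.
Computing the (4 x 4) cofactor determinant gives 125.

125


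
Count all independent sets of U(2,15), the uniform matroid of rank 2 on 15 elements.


Independent sets of U(2,15) are all subsets of size <= 2.
Count = C(15,0) + C(15,1) + C(15,2)
     = 1 + 15 + 105
     = 121.

121


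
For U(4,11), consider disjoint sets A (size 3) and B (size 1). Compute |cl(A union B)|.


|A union B| = 3 + 1 = 4 (disjoint).
In U(4,11), cl(S) = S if |S| < 4, else cl(S) = E.
Since 4 >= 4, cl(A union B) = E.
|cl(A union B)| = 11.

11


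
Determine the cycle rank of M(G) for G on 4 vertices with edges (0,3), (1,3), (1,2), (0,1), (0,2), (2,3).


Cycle rank (nullity) = |E| - r(M) = |E| - (|V| - c).
|E| = 6, |V| = 4, c = 1.
Nullity = 6 - (4 - 1) = 6 - 3 = 3.

3


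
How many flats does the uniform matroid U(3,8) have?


Flats of U(3,8): every subset of size < 3 is a flat, plus E itself.
Count = (8 choose 0) + (8 choose 1) + (8 choose 2) + 1
     = 1 + 8 + 28 + 1
     = 38.

38


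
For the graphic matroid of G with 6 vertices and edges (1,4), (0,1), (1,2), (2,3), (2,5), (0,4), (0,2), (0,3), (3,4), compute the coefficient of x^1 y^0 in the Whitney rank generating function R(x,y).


R(x,y) = sum over A in 2^E of x^(r(E)-r(A)) * y^(|A|-r(A)).
G has 6 vertices, 9 edges. r(E) = 5.
Enumerate all 2^9 = 512 subsets.
Count subsets with r(E)-r(A)=1 and |A|-r(A)=0: 97.

97


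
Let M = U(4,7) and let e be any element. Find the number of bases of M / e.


Contracting e from U(4,7) gives U(3,6).
Bases of U(3,6) = C(6,3) = (6 * 5 * 4) / (1 * 2 * 3) = 20.

20


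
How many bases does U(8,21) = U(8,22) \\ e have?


Deleting e from U(8,22) gives U(8,21) since n > r.
Bases of U(8,21) = (21 choose 8) = 203490.

203490


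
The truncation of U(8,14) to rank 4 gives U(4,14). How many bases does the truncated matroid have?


Truncating U(8,14) to rank 4 gives U(4,14).
Bases of U(4,14) are all 4-element subsets of 14 elements.
Number of bases = C(14,4) = (14 * 13 * 12 * 11) / (1 * 2 * 3 * 4) = 1001.

1001


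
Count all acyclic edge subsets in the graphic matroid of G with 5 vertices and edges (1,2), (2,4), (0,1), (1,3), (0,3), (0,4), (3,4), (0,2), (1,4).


An independent set in a graphic matroid is an acyclic edge subset.
G has 5 vertices and 9 edges.
Enumerate all 2^9 = 512 subsets, checking for acyclicity.
Total independent sets = 198.

198


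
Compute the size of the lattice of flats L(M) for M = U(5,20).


Flats of U(5,20): every subset of size < 5 is a flat, plus E itself.
Count = (20 choose 0) + (20 choose 1) + (20 choose 2) + (20 choose 3) + (20 choose 4) + 1
     = 1 + 20 + 190 + 1140 + 4845 + 1
     = 6197.

6197


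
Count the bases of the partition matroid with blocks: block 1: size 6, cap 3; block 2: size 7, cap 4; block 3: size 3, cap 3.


A basis picks exactly ci elements from block i.
Number of bases = product of C(|Si|, ci).
= C(6,3) * C(7,4) * C(3,3)
= 20 * 35 * 1
= 700.

700


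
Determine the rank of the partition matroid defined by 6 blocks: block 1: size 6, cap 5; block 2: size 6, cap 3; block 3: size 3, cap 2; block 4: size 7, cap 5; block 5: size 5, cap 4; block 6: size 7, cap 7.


Rank of a partition matroid = sum of min(|Si|, ci) for each block.
= min(6,5) + min(6,3) + min(3,2) + min(7,5) + min(5,4) + min(7,7)
= 5 + 3 + 2 + 5 + 4 + 7
= 26.

26


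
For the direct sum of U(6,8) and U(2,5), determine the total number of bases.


Bases of a direct sum M1 + M2: |B| = |B(M1)| * |B(M2)|.
|B(U(6,8))| = C(8,6) = 28.
|B(U(2,5))| = C(5,2) = 10.
Total bases = 28 * 10 = 280.

280


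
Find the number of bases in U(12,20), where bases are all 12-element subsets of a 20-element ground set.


Bases of U(12,20) are all 12-element subsets of the 20-element ground set.
Number of bases = C(20,12).
C(20,12) = 125970.

125970


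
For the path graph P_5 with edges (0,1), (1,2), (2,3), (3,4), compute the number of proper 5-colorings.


P(P_5, k) = k * (k-1)^(4).
P(5) = 5 * 4^4 = 5 * 256 = 1280.

1280


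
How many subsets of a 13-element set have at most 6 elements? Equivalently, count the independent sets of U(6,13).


Independent sets of U(6,13) are all subsets of size <= 6.
Count = (13 choose 0) + (13 choose 1) + (13 choose 2) + (13 choose 3) + (13 choose 4) + (13 choose 5) + (13 choose 6)
     = 1 + 13 + 78 + 286 + 715 + 1287 + 1716
     = 4096.

4096


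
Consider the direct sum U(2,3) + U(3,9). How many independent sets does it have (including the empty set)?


For a direct sum, |I(M1+M2)| = |I(M1)| * |I(M2)|.
|I(U(2,3))| = sum C(3,k) for k=0..2 = 7.
|I(U(3,9))| = sum C(9,k) for k=0..3 = 130.
Total = 7 * 130 = 910.

910


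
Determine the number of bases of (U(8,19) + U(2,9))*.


(M1+M2)* = M1* + M2*.
M1* = U(11,19), bases: C(19,11) = 75582.
M2* = U(7,9), bases: C(9,7) = 36.
|B(M*)| = 75582 * 36 = 2720952.

2720952


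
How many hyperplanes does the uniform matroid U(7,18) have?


Hyperplanes of U(7,18) are flats of rank 6.
In a uniform matroid, these are exactly the (6)-element subsets.
Count = C(18,6) = 18564.

18564


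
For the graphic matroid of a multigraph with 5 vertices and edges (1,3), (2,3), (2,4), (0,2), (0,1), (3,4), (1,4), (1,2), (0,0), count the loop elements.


In a graphic matroid, a loop is a self-loop edge (u,u) with rank 0.
Examining all 9 edges for self-loops...
Self-loops found: (0,0)
Number of loops = 1.

1


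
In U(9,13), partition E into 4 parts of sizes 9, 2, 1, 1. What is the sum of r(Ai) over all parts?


r(Ai) = min(|Ai|, 9) for each part.
Sum = min(9,9) + min(2,9) + min(1,9) + min(1,9)
    = 9 + 2 + 1 + 1
    = 13.

13


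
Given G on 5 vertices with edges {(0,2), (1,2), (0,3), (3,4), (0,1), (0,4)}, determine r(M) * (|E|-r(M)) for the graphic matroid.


r(M) = |V| - c = 5 - 1 = 4.
nullity = |E| - r(M) = 6 - 4 = 2.
Product = 4 * 2 = 8.

8


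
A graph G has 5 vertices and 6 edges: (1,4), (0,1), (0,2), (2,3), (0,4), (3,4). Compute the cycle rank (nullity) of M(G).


Cycle rank (nullity) = |E| - r(M) = |E| - (|V| - c).
|E| = 6, |V| = 5, c = 1.
Nullity = 6 - (5 - 1) = 6 - 4 = 2.

2


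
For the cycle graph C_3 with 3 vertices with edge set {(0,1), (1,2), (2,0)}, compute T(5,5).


T(C_3; x,y) = x + x^2 + ... + x^(2) + y.
T(5,5) = 5^1 + 5^2 + 5
= 5 + 25 + 5
= 35.

35


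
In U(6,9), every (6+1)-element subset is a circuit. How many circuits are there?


In U(6,9), circuits are the (7)-element subsets.
Any set of 7 elements is dependent, and removing any one element gives
an independent set of size 6, so it is a minimal dependent set.
Number of circuits = (9 choose 7) = 36.

36


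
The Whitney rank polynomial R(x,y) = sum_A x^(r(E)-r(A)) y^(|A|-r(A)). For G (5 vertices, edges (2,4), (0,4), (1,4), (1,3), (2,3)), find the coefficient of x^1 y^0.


R(x,y) = sum over A in 2^E of x^(r(E)-r(A)) * y^(|A|-r(A)).
G has 5 vertices, 5 edges. r(E) = 4.
Enumerate all 2^5 = 32 subsets.
Count subsets with r(E)-r(A)=1 and |A|-r(A)=0: 10.

10


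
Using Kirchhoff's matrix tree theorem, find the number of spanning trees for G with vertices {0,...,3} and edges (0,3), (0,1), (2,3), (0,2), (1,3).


By Kirchhoff's matrix tree theorem, the number of spanning trees equals
the determinant of any cofactor of the Laplacian matrix L.
G has 4 vertices and 5 edges.
Computing the (3 x 3) cofactor determinant gives 8.

8
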